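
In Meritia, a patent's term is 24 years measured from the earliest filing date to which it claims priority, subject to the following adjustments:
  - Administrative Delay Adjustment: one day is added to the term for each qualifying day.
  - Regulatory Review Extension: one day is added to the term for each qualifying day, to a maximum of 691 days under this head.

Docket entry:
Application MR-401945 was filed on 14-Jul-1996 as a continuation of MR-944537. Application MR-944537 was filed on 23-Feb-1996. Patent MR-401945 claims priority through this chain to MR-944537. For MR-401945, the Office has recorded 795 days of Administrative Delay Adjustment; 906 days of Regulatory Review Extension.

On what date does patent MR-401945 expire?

Earliest priority filing: 23 February 1996.
Base term: 23 February 1996 + 24 years → 23 February 2020.
Administrative Delay Adjustment: +795 days → 28 April 2022.
Regulatory Review Extension: 906 days claimed exceeds the 691-day cap, so +691 days → 19 March 2024.

March 19, 2024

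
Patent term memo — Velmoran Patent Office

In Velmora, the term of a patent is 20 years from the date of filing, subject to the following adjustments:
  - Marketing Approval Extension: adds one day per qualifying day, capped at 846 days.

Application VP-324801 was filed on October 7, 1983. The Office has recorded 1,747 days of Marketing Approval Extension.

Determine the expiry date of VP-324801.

2006-01-30

Base term: filing date + 20 years → 7 October 2003.
Marketing Approval Extension: 1747 days claimed exceeds the 846-day cap, so +846 days → 30 January 2006.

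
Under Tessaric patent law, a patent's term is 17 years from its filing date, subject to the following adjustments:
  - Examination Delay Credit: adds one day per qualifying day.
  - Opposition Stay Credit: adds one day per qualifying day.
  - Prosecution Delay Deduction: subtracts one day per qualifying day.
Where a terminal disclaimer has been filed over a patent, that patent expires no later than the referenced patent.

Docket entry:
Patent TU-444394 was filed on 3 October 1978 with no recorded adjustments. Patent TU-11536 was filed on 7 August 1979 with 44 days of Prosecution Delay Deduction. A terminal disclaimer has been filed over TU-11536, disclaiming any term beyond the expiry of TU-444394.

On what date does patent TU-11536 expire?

October 3, 1995

Natural term of TU-11536:
  Base: filing + 17 years → 7 August 1996.
  Prosecution Delay Deduction: −44 days → 24 June 1996.
Expiry of referenced patent TU-444394:
  Base: filing + 17 years → 3 October 1995.
Terminal disclaimer: TU-11536 expires on the earlier of 24 June 1996 and 3 October 1995.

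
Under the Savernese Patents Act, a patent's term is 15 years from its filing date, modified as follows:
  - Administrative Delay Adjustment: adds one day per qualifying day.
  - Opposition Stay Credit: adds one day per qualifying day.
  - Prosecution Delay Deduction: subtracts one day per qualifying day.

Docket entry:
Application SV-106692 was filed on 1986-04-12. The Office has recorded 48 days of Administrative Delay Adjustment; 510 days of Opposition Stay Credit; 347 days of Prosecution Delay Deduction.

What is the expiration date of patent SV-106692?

Base term: filing date + 15 years → 12 April 2001.
Administrative Delay Adjustment: +48 days → 30 May 2001.
Opposition Stay Credit: +510 days → 22 October 2002.
Prosecution Delay Deduction: −347 days → 9 November 2001.

2001-11-09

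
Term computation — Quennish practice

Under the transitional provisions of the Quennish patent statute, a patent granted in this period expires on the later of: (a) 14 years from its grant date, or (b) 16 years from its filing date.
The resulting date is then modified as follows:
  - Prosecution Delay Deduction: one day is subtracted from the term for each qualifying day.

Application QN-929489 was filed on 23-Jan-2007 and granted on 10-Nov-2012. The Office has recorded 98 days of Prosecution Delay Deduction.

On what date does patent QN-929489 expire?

2026-08-04

(a) grant + 14 years → 10 November 2026.
(b) filing + 16 years → 23 January 2023.
Later of the two: 10 November 2026.
Prosecution Delay Deduction: −98 days → 4 August 2026.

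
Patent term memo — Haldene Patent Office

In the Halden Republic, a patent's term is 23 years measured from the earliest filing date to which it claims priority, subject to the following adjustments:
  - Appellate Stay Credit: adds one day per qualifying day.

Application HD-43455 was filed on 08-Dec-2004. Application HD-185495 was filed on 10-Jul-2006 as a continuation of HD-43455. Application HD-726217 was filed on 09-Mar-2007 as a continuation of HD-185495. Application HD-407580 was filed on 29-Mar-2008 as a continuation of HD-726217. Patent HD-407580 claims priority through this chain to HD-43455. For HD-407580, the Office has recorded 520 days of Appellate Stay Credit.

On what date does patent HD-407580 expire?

2029-05-11

Earliest priority filing: 8 December 2004.
Base term: 8 December 2004 + 23 years → 8 December 2027.
Appellate Stay Credit: +520 days → 11 May 2029.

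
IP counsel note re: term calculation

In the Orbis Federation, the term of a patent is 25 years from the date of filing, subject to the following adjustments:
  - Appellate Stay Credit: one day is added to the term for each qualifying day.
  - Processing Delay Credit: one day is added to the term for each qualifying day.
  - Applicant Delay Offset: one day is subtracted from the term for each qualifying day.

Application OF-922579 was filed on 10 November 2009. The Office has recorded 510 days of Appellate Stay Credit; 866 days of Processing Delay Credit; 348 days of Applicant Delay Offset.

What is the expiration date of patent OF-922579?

Base term: filing date + 25 years → 10 November 2034.
Appellate Stay Credit: +510 days → 3 April 2036.
Processing Delay Credit: +866 days → 17 August 2038.
Applicant Delay Offset: −348 days → 3 September 2037.

September 3, 2037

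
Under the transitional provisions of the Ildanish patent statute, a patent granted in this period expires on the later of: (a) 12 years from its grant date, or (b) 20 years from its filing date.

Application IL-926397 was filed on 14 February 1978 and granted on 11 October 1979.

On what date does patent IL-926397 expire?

(a) grant + 12 years → 11 October 1991.
(b) filing + 20 years → 14 February 1998.
Later of the two: 14 February 1998.

February 14, 1998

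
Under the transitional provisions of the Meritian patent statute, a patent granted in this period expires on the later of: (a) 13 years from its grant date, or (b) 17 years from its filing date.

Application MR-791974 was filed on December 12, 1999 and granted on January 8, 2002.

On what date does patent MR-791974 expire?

(a) grant + 13 years → 8 January 2015.
(b) filing + 17 years → 12 December 2016.
Later of the two: 12 December 2016.

2016-12-12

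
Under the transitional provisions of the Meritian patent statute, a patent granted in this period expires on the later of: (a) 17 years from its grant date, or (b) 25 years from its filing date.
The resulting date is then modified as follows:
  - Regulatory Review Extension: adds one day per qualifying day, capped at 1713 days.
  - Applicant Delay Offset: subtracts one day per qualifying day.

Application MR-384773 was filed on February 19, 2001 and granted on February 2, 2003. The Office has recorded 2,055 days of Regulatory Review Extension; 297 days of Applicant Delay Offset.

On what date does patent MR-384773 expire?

(a) grant + 17 years → 2 February 2020.
(b) filing + 25 years → 19 February 2026.
Later of the two: 19 February 2026.
Regulatory Review Extension: 2055 days claimed exceeds the 1713-day cap, so +1713 days → 29 October 2030.
Applicant Delay Offset: −297 days → 5 January 2030.

2030-01-05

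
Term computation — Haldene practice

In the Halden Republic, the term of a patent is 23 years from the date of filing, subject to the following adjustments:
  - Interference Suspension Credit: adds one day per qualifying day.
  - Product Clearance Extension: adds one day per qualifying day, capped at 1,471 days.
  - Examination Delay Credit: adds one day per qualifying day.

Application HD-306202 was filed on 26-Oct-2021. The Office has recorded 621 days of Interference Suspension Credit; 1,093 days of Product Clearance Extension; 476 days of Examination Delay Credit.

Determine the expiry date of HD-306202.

Base term: filing date + 23 years → 26 October 2044.
Interference Suspension Credit: +621 days → 9 July 2046.
Product Clearance Extension: 1093 days (within the 1471-day cap) → +1093 days → 6 July 2049.
Examination Delay Credit: +476 days → 25 October 2050.

October 25, 2050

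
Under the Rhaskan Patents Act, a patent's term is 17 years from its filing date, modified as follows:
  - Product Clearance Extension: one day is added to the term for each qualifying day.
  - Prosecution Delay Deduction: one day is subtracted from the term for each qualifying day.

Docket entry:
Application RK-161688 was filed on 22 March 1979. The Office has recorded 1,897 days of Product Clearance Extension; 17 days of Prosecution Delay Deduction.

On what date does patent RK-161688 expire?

2001-05-15

Base term: filing date + 17 years → 22 March 1996.
Product Clearance Extension: +1897 days → 1 June 2001.
Prosecution Delay Deduction: −17 days → 15 May 2001.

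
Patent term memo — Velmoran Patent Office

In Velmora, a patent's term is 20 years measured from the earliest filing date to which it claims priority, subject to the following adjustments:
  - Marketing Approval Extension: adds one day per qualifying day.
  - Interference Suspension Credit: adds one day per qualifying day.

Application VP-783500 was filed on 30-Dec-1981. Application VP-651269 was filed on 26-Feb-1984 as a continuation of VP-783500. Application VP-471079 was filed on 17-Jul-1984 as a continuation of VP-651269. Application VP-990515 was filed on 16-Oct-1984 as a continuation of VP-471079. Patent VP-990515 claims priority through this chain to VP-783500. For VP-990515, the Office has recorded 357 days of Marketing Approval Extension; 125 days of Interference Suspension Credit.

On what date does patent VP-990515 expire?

April 26, 2003

Earliest priority filing: 30 December 1981.
Base term: 30 December 1981 + 20 years → 30 December 2001.
Marketing Approval Extension: +357 days → 22 December 2002.
Interference Suspension Credit: +125 days → 26 April 2003.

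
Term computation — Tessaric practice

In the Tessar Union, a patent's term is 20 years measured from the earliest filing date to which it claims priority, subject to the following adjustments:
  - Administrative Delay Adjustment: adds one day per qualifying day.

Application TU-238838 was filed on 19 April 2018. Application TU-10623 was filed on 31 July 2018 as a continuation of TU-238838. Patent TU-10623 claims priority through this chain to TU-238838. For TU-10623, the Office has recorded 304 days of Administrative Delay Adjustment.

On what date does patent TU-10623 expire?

February 17, 2039

Earliest priority filing: 19 April 2018.
Base term: 19 April 2018 + 20 years → 19 April 2038.
Administrative Delay Adjustment: +304 days → 17 February 2039.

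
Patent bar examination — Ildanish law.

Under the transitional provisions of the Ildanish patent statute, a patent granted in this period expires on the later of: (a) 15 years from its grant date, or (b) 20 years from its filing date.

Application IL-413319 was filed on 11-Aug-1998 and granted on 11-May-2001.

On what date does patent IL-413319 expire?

2018-08-11

(a) grant + 15 years → 11 May 2016.
(b) filing + 20 years → 11 August 2018.
Later of the two: 11 August 2018.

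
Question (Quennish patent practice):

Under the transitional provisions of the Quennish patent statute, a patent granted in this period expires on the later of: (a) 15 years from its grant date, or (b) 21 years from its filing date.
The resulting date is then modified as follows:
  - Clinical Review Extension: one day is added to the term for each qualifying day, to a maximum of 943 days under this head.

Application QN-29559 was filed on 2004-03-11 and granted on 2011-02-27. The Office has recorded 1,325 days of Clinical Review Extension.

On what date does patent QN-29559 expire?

(a) grant + 15 years → 27 February 2026.
(b) filing + 21 years → 11 March 2025.
Later of the two: 27 February 2026.
Clinical Review Extension: 1325 days claimed exceeds the 943-day cap, so +943 days → 27 September 2028.

September 27, 2028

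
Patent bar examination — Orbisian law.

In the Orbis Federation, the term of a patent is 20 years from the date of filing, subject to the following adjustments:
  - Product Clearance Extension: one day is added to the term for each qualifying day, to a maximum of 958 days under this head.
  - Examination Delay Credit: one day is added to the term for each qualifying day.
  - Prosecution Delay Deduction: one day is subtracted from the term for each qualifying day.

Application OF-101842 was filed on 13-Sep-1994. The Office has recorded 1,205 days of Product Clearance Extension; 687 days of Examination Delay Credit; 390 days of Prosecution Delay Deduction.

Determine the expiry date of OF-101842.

February 19, 2018

Base term: filing date + 20 years → 13 September 2014.
Product Clearance Extension: 1205 days claimed exceeds the 958-day cap, so +958 days → 28 April 2017.
Examination Delay Credit: +687 days → 16 March 2019.
Prosecution Delay Deduction: −390 days → 19 February 2018.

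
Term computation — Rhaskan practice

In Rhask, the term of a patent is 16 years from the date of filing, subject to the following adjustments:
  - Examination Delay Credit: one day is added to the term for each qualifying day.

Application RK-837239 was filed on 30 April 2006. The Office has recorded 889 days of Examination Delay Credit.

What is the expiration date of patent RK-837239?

Base term: filing date + 16 years → 30 April 2022.
Examination Delay Credit: +889 days → 5 October 2024.

October 5, 2024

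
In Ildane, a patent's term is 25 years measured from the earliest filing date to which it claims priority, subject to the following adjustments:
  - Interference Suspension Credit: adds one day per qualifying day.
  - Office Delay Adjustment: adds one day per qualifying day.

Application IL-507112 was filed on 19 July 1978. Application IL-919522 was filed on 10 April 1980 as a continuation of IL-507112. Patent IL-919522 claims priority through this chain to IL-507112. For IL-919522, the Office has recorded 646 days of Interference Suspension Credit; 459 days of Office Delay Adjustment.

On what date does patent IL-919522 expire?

Earliest priority filing: 19 July 1978.
Base term: 19 July 1978 + 25 years → 19 July 2003.
Interference Suspension Credit: +646 days → 25 April 2005.
Office Delay Adjustment: +459 days → 28 July 2006.

July 28, 2006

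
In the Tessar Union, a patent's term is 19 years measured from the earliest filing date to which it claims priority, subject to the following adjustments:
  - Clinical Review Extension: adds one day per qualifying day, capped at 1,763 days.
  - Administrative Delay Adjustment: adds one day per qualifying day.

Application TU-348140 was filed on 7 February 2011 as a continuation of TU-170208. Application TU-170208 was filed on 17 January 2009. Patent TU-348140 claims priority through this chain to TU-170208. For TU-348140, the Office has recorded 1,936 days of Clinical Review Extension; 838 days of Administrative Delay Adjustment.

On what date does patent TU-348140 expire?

Earliest priority filing: 17 January 2009.
Base term: 17 January 2009 + 19 years → 17 January 2028.
Clinical Review Extension: 1936 days claimed exceeds the 1763-day cap, so +1763 days → 14 November 2032.
Administrative Delay Adjustment: +838 days → 2 March 2035.

March 2, 2035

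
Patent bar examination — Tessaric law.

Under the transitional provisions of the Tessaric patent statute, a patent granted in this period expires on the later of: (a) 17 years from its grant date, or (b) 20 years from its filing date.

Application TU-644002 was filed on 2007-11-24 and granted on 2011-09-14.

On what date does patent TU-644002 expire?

(a) grant + 17 years → 14 September 2028.
(b) filing + 20 years → 24 November 2027.
Later of the two: 14 September 2028.

2028-09-14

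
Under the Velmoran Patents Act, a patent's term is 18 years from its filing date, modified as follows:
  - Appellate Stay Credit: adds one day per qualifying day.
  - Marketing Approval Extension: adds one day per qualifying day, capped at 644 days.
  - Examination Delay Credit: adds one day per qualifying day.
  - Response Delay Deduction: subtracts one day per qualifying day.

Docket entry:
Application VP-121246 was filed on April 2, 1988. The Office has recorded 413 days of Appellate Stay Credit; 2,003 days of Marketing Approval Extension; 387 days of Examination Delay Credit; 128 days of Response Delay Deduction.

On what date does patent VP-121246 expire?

2009-11-08

Base term: filing date + 18 years → 2 April 2006.
Appellate Stay Credit: +413 days → 20 May 2007.
Marketing Approval Extension: 2003 days claimed exceeds the 644-day cap, so +644 days → 22 February 2009.
Examination Delay Credit: +387 days → 16 March 2010.
Response Delay Deduction: −128 days → 8 November 2009.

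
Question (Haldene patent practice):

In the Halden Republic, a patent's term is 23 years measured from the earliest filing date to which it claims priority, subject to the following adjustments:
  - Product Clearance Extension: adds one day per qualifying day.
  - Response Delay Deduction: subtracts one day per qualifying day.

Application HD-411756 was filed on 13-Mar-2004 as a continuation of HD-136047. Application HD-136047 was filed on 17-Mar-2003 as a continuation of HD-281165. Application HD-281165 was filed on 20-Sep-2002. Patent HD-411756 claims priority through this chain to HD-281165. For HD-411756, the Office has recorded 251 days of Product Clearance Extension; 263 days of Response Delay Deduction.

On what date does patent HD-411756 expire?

Earliest priority filing: 20 September 2002.
Base term: 20 September 2002 + 23 years → 20 September 2025.
Product Clearance Extension: +251 days → 29 May 2026.
Response Delay Deduction: −263 days → 8 September 2025.

September 8, 2025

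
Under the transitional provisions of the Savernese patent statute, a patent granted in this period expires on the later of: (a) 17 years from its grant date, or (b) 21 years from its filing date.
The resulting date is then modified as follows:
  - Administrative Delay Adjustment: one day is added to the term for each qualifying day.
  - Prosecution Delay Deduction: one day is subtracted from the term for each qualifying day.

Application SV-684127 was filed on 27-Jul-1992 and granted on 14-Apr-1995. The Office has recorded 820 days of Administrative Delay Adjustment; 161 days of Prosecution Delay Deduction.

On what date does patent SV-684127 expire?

May 17, 2015

(a) grant + 17 years → 14 April 2012.
(b) filing + 21 years → 27 July 2013.
Later of the two: 27 July 2013.
Administrative Delay Adjustment: +820 days → 25 October 2015.
Prosecution Delay Deduction: −161 days → 17 May 2015.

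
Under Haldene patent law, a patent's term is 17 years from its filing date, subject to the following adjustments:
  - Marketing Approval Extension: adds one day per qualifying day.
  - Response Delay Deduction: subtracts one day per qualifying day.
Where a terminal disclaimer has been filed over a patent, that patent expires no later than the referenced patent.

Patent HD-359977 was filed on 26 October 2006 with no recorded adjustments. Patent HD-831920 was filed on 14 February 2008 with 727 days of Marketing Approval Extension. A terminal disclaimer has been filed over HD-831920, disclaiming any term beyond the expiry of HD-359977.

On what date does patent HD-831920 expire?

October 26, 2023

Natural term of HD-831920:
  Base: filing + 17 years → 14 February 2025.
  Marketing Approval Extension: +727 days → 11 February 2027.
Expiry of referenced patent HD-359977:
  Base: filing + 17 years → 26 October 2023.
Terminal disclaimer: HD-831920 expires on the earlier of 11 February 2027 and 26 October 2023.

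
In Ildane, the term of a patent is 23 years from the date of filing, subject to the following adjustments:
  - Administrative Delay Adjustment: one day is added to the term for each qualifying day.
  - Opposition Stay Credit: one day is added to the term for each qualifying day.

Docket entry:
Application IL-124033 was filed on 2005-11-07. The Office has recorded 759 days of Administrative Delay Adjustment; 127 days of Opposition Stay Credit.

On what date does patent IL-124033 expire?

Base term: filing date + 23 years → 7 November 2028.
Administrative Delay Adjustment: +759 days → 6 December 2030.
Opposition Stay Credit: +127 days → 12 April 2031.

2031-04-12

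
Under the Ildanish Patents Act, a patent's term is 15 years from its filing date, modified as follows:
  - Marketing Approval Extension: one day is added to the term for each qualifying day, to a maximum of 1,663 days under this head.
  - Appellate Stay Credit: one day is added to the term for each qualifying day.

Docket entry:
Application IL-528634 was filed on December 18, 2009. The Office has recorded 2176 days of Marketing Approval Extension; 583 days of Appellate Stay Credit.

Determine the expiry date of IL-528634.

Base term: filing date + 15 years → 18 December 2024.
Marketing Approval Extension: 2176 days claimed exceeds the 1663-day cap, so +1663 days → 8 July 2029.
Appellate Stay Credit: +583 days → 11 February 2031.

2031-02-11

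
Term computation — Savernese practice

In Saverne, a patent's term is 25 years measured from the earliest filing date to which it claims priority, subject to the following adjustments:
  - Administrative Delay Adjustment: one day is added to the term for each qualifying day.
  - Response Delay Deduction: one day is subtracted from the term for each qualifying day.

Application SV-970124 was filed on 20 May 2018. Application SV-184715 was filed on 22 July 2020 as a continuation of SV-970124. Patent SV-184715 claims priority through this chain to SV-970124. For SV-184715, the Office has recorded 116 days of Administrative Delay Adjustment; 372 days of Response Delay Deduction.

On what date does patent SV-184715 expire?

September 6, 2042

Earliest priority filing: 20 May 2018.
Base term: 20 May 2018 + 25 years → 20 May 2043.
Administrative Delay Adjustment: +116 days → 13 September 2043.
Response Delay Deduction: −372 days → 6 September 2042.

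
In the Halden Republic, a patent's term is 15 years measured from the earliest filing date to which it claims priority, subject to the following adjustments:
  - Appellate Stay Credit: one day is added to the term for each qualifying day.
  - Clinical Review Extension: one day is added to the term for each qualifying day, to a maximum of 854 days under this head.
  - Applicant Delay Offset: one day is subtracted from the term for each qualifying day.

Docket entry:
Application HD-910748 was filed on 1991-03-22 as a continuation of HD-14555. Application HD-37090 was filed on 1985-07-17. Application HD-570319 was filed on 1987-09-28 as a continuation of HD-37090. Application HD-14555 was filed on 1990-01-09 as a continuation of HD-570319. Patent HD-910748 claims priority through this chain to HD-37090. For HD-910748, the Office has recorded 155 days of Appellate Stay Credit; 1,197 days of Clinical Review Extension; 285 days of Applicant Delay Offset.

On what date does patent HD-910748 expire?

Earliest priority filing: 17 July 1985.
Base term: 17 July 1985 + 15 years → 17 July 2000.
Appellate Stay Credit: +155 days → 19 December 2000.
Clinical Review Extension: 1197 days claimed exceeds the 854-day cap, so +854 days → 22 April 2003.
Applicant Delay Offset: −285 days → 11 July 2002.

July 11, 2002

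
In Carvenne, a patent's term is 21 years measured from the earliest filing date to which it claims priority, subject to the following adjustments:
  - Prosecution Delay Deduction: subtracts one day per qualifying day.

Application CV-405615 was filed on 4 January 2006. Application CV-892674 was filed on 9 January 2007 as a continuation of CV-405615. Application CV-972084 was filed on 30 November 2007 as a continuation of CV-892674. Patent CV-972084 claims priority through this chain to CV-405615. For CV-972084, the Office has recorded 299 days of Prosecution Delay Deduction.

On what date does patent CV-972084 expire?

Earliest priority filing: 4 January 2006.
Base term: 4 January 2006 + 21 years → 4 January 2027.
Prosecution Delay Deduction: −299 days → 11 March 2026.

March 11, 2026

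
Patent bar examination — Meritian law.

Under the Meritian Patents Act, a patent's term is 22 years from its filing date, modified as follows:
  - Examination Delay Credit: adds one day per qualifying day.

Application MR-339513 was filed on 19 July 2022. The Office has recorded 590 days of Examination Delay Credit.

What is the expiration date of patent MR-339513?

2046-03-01

Base term: filing date + 22 years → 19 July 2044.
Examination Delay Credit: +590 days → 1 March 2046.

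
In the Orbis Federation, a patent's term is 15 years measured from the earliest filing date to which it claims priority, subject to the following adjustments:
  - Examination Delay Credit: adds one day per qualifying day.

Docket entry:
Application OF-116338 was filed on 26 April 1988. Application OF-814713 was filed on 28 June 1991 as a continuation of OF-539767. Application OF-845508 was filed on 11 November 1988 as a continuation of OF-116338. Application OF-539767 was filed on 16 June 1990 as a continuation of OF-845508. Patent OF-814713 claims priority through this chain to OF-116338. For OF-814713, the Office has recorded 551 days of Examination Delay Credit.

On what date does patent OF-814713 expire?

2004-10-28

Earliest priority filing: 26 April 1988.
Base term: 26 April 1988 + 15 years → 26 April 2003.
Examination Delay Credit: +551 days → 28 October 2004.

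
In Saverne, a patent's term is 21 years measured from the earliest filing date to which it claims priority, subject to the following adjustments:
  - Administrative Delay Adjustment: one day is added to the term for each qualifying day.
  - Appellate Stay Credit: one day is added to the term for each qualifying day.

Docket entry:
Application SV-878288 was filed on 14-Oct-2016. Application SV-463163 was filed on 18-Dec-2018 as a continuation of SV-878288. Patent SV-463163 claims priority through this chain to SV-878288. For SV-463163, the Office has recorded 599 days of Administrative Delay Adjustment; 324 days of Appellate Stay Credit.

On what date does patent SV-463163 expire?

Earliest priority filing: 14 October 2016.
Base term: 14 October 2016 + 21 years → 14 October 2037.
Administrative Delay Adjustment: +599 days → 5 June 2039.
Appellate Stay Credit: +324 days → 24 April 2040.

2040-04-24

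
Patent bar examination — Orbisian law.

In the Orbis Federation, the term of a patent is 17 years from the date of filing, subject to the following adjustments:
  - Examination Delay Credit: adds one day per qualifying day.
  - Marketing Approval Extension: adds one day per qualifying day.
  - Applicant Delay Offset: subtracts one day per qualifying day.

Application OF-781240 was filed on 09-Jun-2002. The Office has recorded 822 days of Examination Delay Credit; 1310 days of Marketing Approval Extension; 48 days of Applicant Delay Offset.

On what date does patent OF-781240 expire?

Base term: filing date + 17 years → 9 June 2019.
Examination Delay Credit: +822 days → 8 September 2021.
Marketing Approval Extension: +1310 days → 10 April 2025.
Applicant Delay Offset: −48 days → 21 February 2025.

February 21, 2025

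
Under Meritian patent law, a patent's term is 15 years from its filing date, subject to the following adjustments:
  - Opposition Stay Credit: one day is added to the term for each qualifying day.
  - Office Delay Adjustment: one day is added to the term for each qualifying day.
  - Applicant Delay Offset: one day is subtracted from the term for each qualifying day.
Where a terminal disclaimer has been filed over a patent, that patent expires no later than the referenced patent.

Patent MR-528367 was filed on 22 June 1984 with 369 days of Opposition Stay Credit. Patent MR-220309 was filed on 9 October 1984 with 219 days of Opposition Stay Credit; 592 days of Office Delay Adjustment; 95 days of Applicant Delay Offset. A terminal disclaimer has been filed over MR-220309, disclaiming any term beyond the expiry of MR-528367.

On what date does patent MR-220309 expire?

Natural term of MR-220309:
  Base: filing + 15 years → 9 October 1999.
  Opposition Stay Credit: +219 days → 15 May 2000.
  Office Delay Adjustment: +592 days → 28 December 2001.
  Applicant Delay Offset: −95 days → 24 September 2001.
Expiry of referenced patent MR-528367:
  Base: filing + 15 years → 22 June 1999.
  Opposition Stay Credit: +369 days → 25 June 2000.
Terminal disclaimer: MR-220309 expires on the earlier of 24 September 2001 and 25 June 2000.

June 25, 2000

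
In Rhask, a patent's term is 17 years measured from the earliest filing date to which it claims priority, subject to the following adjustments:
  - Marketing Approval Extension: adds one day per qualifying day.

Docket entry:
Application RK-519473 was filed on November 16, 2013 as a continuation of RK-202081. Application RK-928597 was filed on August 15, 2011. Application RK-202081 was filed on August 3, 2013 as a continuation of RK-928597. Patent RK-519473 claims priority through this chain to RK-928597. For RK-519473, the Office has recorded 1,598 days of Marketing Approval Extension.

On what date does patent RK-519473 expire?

Earliest priority filing: 15 August 2011.
Base term: 15 August 2011 + 17 years → 15 August 2028.
Marketing Approval Extension: +1598 days → 30 December 2032.

December 30, 2032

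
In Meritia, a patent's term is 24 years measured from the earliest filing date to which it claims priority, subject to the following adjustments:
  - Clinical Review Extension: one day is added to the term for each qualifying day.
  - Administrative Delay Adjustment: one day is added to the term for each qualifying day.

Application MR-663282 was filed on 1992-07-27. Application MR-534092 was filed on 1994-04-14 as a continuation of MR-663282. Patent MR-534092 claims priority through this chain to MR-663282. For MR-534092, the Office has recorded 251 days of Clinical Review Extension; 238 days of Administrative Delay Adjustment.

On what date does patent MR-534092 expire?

November 28, 2017

Earliest priority filing: 27 July 1992.
Base term: 27 July 1992 + 24 years → 27 July 2016.
Clinical Review Extension: +251 days → 4 April 2017.
Administrative Delay Adjustment: +238 days → 28 November 2017.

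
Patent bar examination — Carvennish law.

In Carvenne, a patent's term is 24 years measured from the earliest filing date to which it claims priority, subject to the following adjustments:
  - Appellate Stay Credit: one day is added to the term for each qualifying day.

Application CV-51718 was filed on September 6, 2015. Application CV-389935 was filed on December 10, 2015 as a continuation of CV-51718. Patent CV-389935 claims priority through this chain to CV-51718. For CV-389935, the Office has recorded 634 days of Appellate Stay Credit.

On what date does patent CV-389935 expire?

2041-06-01

Earliest priority filing: 6 September 2015.
Base term: 6 September 2015 + 24 years → 6 September 2039.
Appellate Stay Credit: +634 days → 1 June 2041.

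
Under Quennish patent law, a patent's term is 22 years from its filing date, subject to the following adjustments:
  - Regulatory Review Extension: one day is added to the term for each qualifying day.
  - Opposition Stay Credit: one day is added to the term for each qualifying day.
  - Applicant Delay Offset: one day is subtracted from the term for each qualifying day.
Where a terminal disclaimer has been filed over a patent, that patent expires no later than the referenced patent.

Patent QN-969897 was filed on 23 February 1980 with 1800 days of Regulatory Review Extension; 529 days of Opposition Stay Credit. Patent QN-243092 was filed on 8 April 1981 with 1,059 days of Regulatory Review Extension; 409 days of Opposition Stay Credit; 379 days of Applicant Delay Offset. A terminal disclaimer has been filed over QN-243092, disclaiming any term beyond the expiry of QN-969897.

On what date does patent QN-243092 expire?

Natural term of QN-243092:
  Base: filing + 22 years → 8 April 2003.
  Regulatory Review Extension: +1059 days → 2 March 2006.
  Opposition Stay Credit: +409 days → 15 April 2007.
  Applicant Delay Offset: −379 days → 1 April 2006.
Expiry of referenced patent QN-969897:
  Base: filing + 22 years → 23 February 2002.
  Regulatory Review Extension: +1800 days → 28 January 2007.
  Opposition Stay Credit: +529 days → 10 July 2008.
Terminal disclaimer: QN-243092 expires on the earlier of 1 April 2006 and 10 July 2008.

2006-04-01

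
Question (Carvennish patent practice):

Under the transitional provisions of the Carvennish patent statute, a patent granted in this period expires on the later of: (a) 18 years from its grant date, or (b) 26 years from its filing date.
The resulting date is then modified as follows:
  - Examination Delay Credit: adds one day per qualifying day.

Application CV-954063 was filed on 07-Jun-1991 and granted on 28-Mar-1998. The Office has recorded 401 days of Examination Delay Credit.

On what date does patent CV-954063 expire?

July 13, 2018

(a) grant + 18 years → 28 March 2016.
(b) filing + 26 years → 7 June 2017.
Later of the two: 7 June 2017.
Examination Delay Credit: +401 days → 13 July 2018.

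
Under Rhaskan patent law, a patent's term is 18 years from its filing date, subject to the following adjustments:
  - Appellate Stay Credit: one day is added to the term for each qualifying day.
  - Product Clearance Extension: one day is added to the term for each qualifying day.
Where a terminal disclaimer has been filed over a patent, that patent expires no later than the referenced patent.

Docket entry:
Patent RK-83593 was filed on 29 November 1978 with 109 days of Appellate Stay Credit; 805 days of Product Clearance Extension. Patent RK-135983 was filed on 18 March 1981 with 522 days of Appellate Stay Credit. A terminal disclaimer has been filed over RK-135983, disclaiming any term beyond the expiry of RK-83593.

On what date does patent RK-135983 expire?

June 1, 1999

Natural term of RK-135983:
  Base: filing + 18 years → 18 March 1999.
  Appellate Stay Credit: +522 days → 21 August 2000.
Expiry of referenced patent RK-83593:
  Base: filing + 18 years → 29 November 1996.
  Appellate Stay Credit: +109 days → 18 March 1997.
  Product Clearance Extension: +805 days → 1 June 1999.
Terminal disclaimer: RK-135983 expires on the earlier of 21 August 2000 and 1 June 1999.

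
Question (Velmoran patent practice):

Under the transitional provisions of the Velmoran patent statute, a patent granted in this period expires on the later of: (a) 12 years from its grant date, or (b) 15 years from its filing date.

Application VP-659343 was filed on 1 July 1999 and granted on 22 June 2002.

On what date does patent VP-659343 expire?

(a) grant + 12 years → 22 June 2014.
(b) filing + 15 years → 1 July 2014.
Later of the two: 1 July 2014.

July 1, 2014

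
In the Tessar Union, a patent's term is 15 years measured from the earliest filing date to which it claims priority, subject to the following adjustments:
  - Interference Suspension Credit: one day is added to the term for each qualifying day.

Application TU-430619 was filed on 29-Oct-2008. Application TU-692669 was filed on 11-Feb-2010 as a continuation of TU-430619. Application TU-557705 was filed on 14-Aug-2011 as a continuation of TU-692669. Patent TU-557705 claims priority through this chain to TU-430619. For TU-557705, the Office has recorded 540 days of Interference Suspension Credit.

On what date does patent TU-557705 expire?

April 21, 2025

Earliest priority filing: 29 October 2008.
Base term: 29 October 2008 + 15 years → 29 October 2023.
Interference Suspension Credit: +540 days → 21 April 2025.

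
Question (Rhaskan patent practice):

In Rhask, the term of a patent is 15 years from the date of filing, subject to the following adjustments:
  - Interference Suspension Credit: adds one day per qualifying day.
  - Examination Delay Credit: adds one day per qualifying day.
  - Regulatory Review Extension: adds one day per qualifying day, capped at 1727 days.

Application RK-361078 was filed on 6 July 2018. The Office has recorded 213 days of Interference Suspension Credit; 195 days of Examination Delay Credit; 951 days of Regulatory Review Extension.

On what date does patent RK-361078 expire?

2037-03-26

Base term: filing date + 15 years → 6 July 2033.
Interference Suspension Credit: +213 days → 4 February 2034.
Examination Delay Credit: +195 days → 18 August 2034.
Regulatory Review Extension: 951 days (within the 1727-day cap) → +951 days → 26 March 2037.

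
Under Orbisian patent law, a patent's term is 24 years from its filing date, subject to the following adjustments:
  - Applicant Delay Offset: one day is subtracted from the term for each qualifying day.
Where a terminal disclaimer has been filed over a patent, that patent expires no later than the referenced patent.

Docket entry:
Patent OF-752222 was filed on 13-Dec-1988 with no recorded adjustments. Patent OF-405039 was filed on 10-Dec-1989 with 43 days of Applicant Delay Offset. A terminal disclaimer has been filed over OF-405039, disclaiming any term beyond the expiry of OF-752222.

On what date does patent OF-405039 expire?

Natural term of OF-405039:
  Base: filing + 24 years → 10 December 2013.
  Applicant Delay Offset: −43 days → 28 October 2013.
Expiry of referenced patent OF-752222:
  Base: filing + 24 years → 13 December 2012.
Terminal disclaimer: OF-405039 expires on the earlier of 28 October 2013 and 13 December 2012.

2012-12-13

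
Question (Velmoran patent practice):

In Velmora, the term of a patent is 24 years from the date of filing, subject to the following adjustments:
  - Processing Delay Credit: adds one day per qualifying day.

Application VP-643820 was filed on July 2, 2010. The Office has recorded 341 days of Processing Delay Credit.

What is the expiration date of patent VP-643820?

2035-06-08

Base term: filing date + 24 years → 2 July 2034.
Processing Delay Credit: +341 days → 8 June 2035.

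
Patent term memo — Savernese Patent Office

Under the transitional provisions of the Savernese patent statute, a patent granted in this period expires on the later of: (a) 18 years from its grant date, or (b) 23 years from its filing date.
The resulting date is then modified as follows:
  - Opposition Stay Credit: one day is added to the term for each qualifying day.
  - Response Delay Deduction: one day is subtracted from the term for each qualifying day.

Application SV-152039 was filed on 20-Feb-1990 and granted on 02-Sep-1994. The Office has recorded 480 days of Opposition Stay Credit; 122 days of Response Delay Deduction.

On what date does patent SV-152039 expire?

(a) grant + 18 years → 2 September 2012.
(b) filing + 23 years → 20 February 2013.
Later of the two: 20 February 2013.
Opposition Stay Credit: +480 days → 15 June 2014.
Response Delay Deduction: −122 days → 13 February 2014.

2014-02-13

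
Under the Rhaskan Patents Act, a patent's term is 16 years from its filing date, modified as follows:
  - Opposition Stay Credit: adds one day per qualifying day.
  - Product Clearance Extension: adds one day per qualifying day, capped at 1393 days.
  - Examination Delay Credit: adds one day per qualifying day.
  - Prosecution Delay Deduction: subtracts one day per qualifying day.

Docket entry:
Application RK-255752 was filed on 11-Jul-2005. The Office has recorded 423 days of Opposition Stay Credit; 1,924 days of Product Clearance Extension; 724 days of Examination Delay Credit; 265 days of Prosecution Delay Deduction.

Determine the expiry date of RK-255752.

Base term: filing date + 16 years → 11 July 2021.
Opposition Stay Credit: +423 days → 7 September 2022.
Product Clearance Extension: 1924 days claimed exceeds the 1393-day cap, so +1393 days → 1 July 2026.
Examination Delay Credit: +724 days → 24 June 2028.
Prosecution Delay Deduction: −265 days → 3 October 2027.

2027-10-03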